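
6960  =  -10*( - 696) 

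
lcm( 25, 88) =2200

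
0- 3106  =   - 3106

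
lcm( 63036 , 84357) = 5736276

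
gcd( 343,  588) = 49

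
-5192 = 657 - 5849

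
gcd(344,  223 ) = 1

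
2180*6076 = 13245680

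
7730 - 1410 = 6320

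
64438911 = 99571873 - 35132962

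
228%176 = 52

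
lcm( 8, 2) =8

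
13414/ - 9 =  - 13414/9 = -1490.44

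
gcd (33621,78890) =7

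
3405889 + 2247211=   5653100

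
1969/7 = 281  +  2/7 = 281.29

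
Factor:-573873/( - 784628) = 2^( - 2 )*3^1*  13^( - 1)*23^1*79^( - 1 )*191^( - 1 )*8317^1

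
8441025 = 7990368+450657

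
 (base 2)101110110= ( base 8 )566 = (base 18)12E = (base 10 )374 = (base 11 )310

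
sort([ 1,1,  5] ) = [ 1,1,  5]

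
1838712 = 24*76613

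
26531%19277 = 7254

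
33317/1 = 33317 = 33317.00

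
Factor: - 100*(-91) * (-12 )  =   - 109200= - 2^4*3^1*5^2*7^1*13^1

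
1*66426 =66426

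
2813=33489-30676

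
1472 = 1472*1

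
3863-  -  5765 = 9628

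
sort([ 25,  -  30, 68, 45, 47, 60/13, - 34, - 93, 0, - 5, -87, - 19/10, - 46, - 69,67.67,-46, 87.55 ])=[  -  93,-87, - 69, - 46,-46, - 34, -30, - 5, - 19/10, 0, 60/13,  25, 45,  47, 67.67,  68, 87.55]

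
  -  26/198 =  - 1 + 86/99=-0.13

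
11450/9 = 1272 + 2/9 = 1272.22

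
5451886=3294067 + 2157819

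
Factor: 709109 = 379^1*1871^1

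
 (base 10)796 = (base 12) 564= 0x31c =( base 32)os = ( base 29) rd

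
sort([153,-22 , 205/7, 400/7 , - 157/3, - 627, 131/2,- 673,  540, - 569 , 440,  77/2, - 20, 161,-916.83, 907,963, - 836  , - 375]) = [ - 916.83 , - 836,  -  673, - 627, - 569, - 375, - 157/3, -22, - 20, 205/7  ,  77/2, 400/7 , 131/2, 153, 161, 440,540,907, 963] 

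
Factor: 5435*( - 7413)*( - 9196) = 370503667380 = 2^2 * 3^1*5^1*7^1* 11^2*  19^1*353^1*1087^1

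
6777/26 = 6777/26 = 260.65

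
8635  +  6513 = 15148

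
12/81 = 4/27 = 0.15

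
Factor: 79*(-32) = -2528  =  - 2^5 * 79^1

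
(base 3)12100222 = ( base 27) 59Q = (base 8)7512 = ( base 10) 3914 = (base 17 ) d94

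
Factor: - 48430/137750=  - 5^(  -  2 )*19^( - 1 )*167^1 = - 167/475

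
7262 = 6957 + 305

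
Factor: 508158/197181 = 518/201 = 2^1*3^(  -  1 )*7^1*37^1*67^( - 1 ) 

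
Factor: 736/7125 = 2^5*3^( - 1 )*5^(  -  3 )*19^( - 1)*23^1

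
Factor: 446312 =2^3*47^1*1187^1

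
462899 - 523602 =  - 60703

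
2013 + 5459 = 7472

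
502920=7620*66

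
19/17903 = 19/17903 = 0.00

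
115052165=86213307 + 28838858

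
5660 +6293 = 11953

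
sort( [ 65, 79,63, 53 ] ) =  [ 53,63,65, 79] 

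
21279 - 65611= - 44332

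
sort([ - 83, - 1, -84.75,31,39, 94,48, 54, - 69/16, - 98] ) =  [ - 98, - 84.75,-83,- 69/16, -1, 31,39,48, 54, 94] 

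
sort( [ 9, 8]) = [ 8,9]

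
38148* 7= 267036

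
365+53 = 418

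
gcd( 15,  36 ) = 3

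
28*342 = 9576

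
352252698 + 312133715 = 664386413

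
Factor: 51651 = 3^3*1913^1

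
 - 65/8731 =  - 1 + 8666/8731 = - 0.01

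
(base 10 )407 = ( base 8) 627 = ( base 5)3112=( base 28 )EF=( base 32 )cn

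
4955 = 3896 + 1059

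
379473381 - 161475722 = 217997659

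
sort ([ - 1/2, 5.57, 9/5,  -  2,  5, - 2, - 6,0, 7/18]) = [ - 6, - 2,-2, - 1/2, 0,7/18,9/5,5,5.57]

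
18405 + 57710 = 76115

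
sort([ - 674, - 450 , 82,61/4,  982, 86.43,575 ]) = [ - 674, - 450,61/4, 82,86.43,  575, 982] 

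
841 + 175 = 1016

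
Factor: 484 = 2^2*11^2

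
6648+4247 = 10895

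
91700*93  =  8528100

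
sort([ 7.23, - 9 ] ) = [ - 9,7.23 ]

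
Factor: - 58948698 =-2^1*3^1*1613^1 * 6091^1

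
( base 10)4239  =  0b1000010001111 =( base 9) 5730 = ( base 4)1002033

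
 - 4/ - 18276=1/4569 =0.00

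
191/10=191/10 = 19.10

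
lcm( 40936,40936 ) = 40936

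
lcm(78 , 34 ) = 1326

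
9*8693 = 78237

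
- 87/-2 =43 + 1/2=43.50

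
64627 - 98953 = -34326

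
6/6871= 6/6871 =0.00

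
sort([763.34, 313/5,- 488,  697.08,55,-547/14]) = [ - 488,- 547/14, 55,  313/5,697.08, 763.34]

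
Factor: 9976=2^3*29^1*43^1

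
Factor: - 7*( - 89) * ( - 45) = - 3^2*5^1 * 7^1*89^1 = -  28035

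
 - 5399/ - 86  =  62 + 67/86  =  62.78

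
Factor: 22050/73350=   7^2*163^( - 1 ) = 49/163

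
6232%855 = 247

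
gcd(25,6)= 1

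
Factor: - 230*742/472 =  -2^( - 1 )*5^1*7^1*23^1*53^1*59^( - 1 ) = - 42665/118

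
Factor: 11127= 3^1 * 3709^1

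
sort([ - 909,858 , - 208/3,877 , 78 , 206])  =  [ - 909, - 208/3,78,206,  858, 877 ] 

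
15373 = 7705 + 7668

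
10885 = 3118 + 7767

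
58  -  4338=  -4280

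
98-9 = 89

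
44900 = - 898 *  ( - 50)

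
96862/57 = 5098/3 = 1699.33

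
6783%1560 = 543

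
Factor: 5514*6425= 35427450 = 2^1*3^1*5^2*257^1*919^1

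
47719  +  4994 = 52713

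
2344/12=586/3=195.33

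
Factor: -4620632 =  - 2^3*  131^1*4409^1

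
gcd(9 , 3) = 3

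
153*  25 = 3825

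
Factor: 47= 47^1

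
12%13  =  12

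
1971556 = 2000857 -29301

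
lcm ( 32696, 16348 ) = 32696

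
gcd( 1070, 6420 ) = 1070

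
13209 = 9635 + 3574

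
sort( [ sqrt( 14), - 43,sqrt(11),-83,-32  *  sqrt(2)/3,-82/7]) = [ - 83, - 43,-32 *sqrt(2)/3, -82/7, sqrt(11 ), sqrt(14)]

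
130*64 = 8320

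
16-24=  - 8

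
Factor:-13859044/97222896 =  - 3464761/24305724 = - 2^( - 2)*3^ (  -  3 )*67^(-1)*967^1*3359^( - 1)*3583^1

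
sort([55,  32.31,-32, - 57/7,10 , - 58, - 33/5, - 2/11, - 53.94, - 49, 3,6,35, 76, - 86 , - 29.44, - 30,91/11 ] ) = [ - 86, - 58,-53.94, - 49, - 32, - 30, - 29.44, - 57/7, - 33/5 , - 2/11,3, 6, 91/11,10,32.31 , 35, 55,76]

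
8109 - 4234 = 3875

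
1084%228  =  172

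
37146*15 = 557190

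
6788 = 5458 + 1330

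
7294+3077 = 10371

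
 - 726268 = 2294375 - 3020643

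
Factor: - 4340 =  - 2^2*5^1 * 7^1*31^1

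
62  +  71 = 133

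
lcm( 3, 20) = 60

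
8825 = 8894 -69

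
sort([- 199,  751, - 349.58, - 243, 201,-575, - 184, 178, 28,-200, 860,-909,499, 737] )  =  [ - 909, - 575,-349.58,- 243, - 200, - 199, - 184, 28, 178,  201, 499,737,751, 860] 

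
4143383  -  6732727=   -  2589344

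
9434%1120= 474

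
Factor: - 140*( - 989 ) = 2^2*5^1*7^1*23^1*43^1= 138460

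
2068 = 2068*1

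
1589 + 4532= 6121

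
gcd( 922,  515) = 1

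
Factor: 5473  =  13^1*421^1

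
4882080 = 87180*56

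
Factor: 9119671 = 11^1*41^1*73^1*277^1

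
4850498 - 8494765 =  - 3644267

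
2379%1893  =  486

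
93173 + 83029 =176202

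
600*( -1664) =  - 998400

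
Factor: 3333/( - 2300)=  -2^(-2)*3^1*5^( - 2 ) * 11^1*23^( - 1 )*101^1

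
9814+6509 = 16323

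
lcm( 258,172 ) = 516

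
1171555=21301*55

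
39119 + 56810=95929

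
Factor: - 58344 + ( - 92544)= - 2^3*3^1* 6287^1 = - 150888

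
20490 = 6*3415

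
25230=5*5046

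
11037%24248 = 11037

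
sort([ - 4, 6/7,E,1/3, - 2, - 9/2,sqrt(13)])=[ - 9/2,-4, - 2,1/3, 6/7, E,sqrt( 13 )]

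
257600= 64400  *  4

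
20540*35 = 718900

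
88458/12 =14743/2 = 7371.50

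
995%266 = 197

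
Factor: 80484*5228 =420770352 = 2^4*3^1*19^1*353^1*1307^1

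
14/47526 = 7/23763 = 0.00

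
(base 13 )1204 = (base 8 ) 4753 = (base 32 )2FB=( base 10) 2539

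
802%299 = 204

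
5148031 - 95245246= - 90097215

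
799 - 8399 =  - 7600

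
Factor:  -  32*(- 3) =2^5*3^1  =  96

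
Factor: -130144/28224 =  - 83/18 = -  2^( - 1)*3^( - 2) * 83^1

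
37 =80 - 43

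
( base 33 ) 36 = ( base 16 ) 69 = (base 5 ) 410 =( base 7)210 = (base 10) 105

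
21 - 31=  - 10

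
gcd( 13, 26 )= 13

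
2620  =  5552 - 2932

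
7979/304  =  7979/304 = 26.25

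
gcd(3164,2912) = 28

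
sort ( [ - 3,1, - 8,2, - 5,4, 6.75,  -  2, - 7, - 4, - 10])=[ - 10 , - 8, - 7, - 5, - 4,-3, - 2, 1,2, 4, 6.75] 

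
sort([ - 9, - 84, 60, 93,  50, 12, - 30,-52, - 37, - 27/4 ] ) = [ - 84, - 52, - 37, - 30, - 9, - 27/4, 12, 50,60, 93 ] 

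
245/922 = 245/922 = 0.27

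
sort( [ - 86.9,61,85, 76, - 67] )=[ - 86.9, - 67, 61, 76,85 ] 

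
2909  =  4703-1794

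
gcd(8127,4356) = 9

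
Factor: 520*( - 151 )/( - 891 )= 2^3*3^(-4)*5^1*11^( - 1 )*13^1 * 151^1 = 78520/891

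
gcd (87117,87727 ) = 1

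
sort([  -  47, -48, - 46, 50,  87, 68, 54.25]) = [-48, - 47,- 46, 50,54.25,  68, 87]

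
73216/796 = 91 + 195/199 = 91.98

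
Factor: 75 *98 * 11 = 2^1*3^1*5^2*7^2*11^1 =80850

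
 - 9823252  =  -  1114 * 8818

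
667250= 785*850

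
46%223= 46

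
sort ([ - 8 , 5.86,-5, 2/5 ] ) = [ - 8, - 5,2/5,  5.86]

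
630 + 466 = 1096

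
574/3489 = 574/3489 = 0.16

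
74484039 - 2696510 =71787529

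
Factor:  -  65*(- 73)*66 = 313170 =2^1*3^1*5^1*11^1*13^1*73^1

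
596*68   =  40528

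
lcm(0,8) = 0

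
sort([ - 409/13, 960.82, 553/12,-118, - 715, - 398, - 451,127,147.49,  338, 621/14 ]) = [ - 715, - 451,- 398, - 118 , - 409/13 , 621/14, 553/12,  127,  147.49, 338, 960.82]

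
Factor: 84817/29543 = 89/31 = 31^( -1 ) * 89^1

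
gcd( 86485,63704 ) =1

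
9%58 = 9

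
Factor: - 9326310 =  - 2^1*3^1 * 5^1*7^1*89^1*499^1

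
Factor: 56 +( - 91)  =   - 5^1*7^1  =  - 35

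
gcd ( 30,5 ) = 5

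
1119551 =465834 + 653717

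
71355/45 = 1585 + 2/3 = 1585.67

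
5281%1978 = 1325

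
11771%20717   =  11771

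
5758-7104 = -1346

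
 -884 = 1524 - 2408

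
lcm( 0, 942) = 0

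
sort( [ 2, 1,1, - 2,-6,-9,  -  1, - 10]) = [- 10, - 9, - 6,-2, - 1,1,  1,2 ] 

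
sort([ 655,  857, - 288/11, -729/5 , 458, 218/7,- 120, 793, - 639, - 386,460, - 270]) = [ - 639,- 386,-270  , - 729/5, - 120, - 288/11, 218/7 , 458,460,655,793,857]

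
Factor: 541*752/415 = 406832/415 = 2^4*5^( - 1 ) * 47^1*83^( - 1)*541^1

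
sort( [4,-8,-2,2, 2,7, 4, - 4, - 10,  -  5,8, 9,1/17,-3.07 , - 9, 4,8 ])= [-10, - 9,-8, - 5, - 4,- 3.07, -2,1/17,  2, 2 , 4 , 4,  4,7, 8, 8, 9 ] 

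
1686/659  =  1686/659 = 2.56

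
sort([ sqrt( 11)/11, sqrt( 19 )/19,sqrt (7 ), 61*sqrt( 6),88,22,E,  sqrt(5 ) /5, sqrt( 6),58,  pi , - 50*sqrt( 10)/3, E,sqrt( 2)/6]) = [-50*sqrt( 10)/3,sqrt( 19)/19, sqrt( 2)/6,sqrt( 11 )/11,sqrt ( 5 ) /5,sqrt( 6 ),  sqrt (7 ), E,E, pi,22,58,88, 61*sqrt(6)]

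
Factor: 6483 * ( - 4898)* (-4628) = 146956280952 = 2^3*3^1* 13^1*31^1*79^1*89^1*2161^1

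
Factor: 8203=13^1*631^1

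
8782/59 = 148 + 50/59 =148.85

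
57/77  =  57/77 = 0.74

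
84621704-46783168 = 37838536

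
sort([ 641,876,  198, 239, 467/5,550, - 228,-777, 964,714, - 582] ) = [ - 777,-582, - 228, 467/5, 198, 239, 550,641,714,876, 964] 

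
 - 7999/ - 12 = 666 + 7/12 = 666.58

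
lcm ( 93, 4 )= 372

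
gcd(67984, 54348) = 28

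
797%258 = 23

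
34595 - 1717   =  32878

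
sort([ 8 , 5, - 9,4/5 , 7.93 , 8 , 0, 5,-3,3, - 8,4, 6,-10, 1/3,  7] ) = [- 10,-9 , - 8, - 3, 0, 1/3,4/5, 3,  4, 5, 5,6,7,7.93,8,  8 ] 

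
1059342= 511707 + 547635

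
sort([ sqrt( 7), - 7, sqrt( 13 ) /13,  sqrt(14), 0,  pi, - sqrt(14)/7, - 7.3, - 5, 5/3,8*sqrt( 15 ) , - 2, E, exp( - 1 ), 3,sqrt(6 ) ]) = [ - 7.3,-7,-5, - 2, - sqrt(14)/7, 0, sqrt(13) /13,exp( - 1), 5/3 , sqrt( 6 ), sqrt(7), E, 3,pi, sqrt( 14), 8*sqrt( 15 )]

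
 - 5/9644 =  - 5/9644  =  - 0.00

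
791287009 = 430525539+360761470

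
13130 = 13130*1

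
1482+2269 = 3751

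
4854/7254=809/1209=0.67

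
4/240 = 1/60 = 0.02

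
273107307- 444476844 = - 171369537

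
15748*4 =62992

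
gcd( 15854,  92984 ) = 2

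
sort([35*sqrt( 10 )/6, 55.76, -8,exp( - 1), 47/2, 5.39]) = [ - 8 , exp( - 1 ) , 5.39, 35*sqrt(10)/6, 47/2 , 55.76 ]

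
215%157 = 58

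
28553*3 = 85659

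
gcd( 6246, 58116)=6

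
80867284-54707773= 26159511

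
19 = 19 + 0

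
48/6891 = 16/2297 = 0.01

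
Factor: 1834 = 2^1*7^1 * 131^1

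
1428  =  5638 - 4210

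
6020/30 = 602/3=200.67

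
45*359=16155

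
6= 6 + 0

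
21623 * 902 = 19503946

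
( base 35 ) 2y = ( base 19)59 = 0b1101000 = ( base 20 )54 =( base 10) 104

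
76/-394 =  - 38/197  =  -0.19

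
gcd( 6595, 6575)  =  5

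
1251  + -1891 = -640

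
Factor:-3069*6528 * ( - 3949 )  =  79115971968=2^7*3^3 *11^2* 17^1  *  31^1 * 359^1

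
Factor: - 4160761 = - 11^1*37^1 *10223^1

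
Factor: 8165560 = 2^3*5^1*13^1 *41^1* 383^1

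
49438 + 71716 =121154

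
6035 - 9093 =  - 3058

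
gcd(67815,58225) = 685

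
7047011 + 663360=7710371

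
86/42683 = 86/42683 = 0.00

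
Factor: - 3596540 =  - 2^2 * 5^1*179827^1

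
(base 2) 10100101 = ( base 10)165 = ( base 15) b0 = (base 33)50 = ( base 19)8d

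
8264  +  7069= 15333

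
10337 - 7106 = 3231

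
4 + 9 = 13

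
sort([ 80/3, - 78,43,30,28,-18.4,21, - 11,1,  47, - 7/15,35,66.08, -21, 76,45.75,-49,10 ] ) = [ - 78, - 49,- 21,  -  18.4, - 11,-7/15 , 1,10 , 21,80/3,28,30 , 35, 43,45.75,47, 66.08, 76] 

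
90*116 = 10440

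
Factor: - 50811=-3^1 * 16937^1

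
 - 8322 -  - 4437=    - 3885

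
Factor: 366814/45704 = 931/116 = 2^( - 2)*7^2 * 19^1 * 29^( - 1 )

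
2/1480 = 1/740 = 0.00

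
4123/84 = 589/12 =49.08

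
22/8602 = 1/391 = 0.00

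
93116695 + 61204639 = 154321334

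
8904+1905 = 10809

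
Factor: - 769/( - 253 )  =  11^( - 1 )*23^( - 1) * 769^1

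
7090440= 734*9660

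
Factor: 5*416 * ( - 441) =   -  2^5*3^2*5^1*7^2*13^1 = -917280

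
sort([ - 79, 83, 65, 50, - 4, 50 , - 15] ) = [ - 79, - 15, - 4,50, 50 , 65,83] 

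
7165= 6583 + 582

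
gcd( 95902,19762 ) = 2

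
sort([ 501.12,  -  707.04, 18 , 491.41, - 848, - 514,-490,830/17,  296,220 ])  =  [-848,- 707.04, - 514,-490, 18, 830/17, 220, 296,491.41, 501.12 ] 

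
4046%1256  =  278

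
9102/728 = 4551/364 = 12.50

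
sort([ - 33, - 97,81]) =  [-97,-33 , 81 ]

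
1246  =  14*89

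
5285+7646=12931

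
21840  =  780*28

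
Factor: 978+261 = 1239 = 3^1*7^1*59^1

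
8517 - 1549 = 6968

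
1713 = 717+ 996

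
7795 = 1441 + 6354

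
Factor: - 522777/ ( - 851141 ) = 3^1*251^(  -  1) * 3391^(- 1 )*174259^1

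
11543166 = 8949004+2594162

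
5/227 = 5/227 = 0.02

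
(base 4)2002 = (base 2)10000010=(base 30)4A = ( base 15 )8a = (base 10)130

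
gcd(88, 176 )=88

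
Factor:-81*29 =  - 3^4 *29^1 = -2349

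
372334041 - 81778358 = 290555683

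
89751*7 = 628257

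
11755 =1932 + 9823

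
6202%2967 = 268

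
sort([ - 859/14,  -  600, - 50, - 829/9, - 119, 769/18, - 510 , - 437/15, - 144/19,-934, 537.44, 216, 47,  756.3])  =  [ - 934, - 600,-510, - 119, - 829/9, - 859/14 , - 50, - 437/15, - 144/19, 769/18, 47,216 , 537.44, 756.3] 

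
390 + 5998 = 6388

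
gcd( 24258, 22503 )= 39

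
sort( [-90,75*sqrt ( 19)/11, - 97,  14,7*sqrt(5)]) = [ - 97,-90 , 14,7*sqrt( 5) , 75 * sqrt (19 ) /11]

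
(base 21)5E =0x77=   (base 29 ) 43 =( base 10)119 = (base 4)1313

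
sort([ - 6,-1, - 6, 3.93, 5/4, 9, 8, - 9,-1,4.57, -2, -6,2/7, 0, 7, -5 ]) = [- 9,-6, - 6, - 6,-5, - 2, - 1, - 1, 0, 2/7, 5/4, 3.93,4.57,7,8, 9]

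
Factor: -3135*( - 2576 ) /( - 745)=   -  1615152/149=- 2^4*3^1*7^1*11^1*19^1*23^1* 149^(-1)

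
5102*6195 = 31606890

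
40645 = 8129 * 5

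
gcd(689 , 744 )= 1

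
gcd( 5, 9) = 1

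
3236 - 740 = 2496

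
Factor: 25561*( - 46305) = -3^3*5^1*7^3*25561^1 = -  1183602105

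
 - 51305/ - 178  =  51305/178 =288.23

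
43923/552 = 14641/184 = 79.57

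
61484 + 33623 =95107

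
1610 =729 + 881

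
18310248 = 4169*4392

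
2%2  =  0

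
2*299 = 598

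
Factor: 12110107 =12110107^1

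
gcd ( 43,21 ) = 1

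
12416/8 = 1552 = 1552.00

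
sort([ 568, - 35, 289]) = [ - 35,289,568 ] 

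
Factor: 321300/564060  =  45/79 = 3^2*5^1 * 79^( - 1)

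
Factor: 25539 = 3^1*8513^1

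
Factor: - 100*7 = - 2^2*5^2*7^1 = -700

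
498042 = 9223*54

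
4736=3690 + 1046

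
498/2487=166/829 = 0.20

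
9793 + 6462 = 16255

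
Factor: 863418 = 2^1*3^1 * 151^1 * 953^1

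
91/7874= 91/7874 = 0.01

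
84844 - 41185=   43659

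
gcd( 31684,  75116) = 356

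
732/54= 122/9 = 13.56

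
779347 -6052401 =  - 5273054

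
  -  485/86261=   -  1 + 85776/86261=-  0.01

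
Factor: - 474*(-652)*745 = 230240760 = 2^3*3^1*5^1*79^1*149^1*163^1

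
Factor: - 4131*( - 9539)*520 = 20490916680=2^3*3^5*5^1*13^1*17^1 * 9539^1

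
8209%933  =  745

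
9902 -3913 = 5989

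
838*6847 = 5737786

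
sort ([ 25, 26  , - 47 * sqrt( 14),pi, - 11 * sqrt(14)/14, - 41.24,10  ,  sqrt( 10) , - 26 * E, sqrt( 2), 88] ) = [ - 47*sqrt ( 14 ), - 26*E, - 41.24, - 11 *sqrt ( 14 ) /14, sqrt(2 ), pi, sqrt (10), 10, 25, 26,88] 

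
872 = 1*872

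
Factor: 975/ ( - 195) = - 5 = -5^1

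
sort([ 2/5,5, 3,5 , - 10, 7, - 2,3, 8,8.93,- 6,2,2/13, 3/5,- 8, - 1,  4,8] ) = [ - 10, - 8, - 6, - 2, - 1,  2/13,2/5, 3/5,2,3,3, 4, 5,5,7, 8, 8, 8.93] 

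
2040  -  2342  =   - 302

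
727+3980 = 4707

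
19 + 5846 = 5865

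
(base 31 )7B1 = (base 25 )b7j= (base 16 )1B9D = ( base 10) 7069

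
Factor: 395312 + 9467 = 404779 = 404779^1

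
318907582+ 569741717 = 888649299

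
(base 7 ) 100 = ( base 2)110001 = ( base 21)27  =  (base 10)49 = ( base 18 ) 2D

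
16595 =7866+8729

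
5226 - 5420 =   -  194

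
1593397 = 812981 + 780416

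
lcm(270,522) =7830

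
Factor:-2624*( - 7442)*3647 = 2^7*7^1 *41^1 * 61^2 *521^1 = 71217915776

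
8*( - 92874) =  - 742992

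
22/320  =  11/160 = 0.07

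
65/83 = 65/83 = 0.78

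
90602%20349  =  9206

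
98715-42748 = 55967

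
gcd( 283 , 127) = 1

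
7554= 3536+4018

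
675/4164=225/1388=0.16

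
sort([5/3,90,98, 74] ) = [5/3, 74,90, 98] 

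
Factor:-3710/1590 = -7/3= -  3^(-1) * 7^1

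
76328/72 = 9541/9=1060.11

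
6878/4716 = 3439/2358 = 1.46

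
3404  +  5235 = 8639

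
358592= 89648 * 4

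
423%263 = 160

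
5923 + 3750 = 9673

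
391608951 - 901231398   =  - 509622447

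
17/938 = 17/938 = 0.02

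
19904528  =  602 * 33064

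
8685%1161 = 558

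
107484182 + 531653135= 639137317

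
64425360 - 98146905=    - 33721545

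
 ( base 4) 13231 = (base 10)493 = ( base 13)2BC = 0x1ed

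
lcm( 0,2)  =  0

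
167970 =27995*6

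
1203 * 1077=1295631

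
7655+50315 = 57970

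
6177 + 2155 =8332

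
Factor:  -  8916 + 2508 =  - 2^3*3^2 *89^1 =- 6408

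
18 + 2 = 20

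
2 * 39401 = 78802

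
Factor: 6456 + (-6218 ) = 238 = 2^1 * 7^1*17^1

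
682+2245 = 2927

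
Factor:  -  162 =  - 2^1*3^4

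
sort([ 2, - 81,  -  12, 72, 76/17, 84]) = [ - 81, - 12, 2, 76/17,72,84]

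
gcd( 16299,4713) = 3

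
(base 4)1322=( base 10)122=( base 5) 442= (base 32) 3Q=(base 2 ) 1111010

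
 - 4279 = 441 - 4720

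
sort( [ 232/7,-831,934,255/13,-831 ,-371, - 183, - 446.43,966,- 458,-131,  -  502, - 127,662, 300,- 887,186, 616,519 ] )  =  [ - 887, - 831, - 831, - 502, - 458,-446.43, - 371, - 183, - 131 ,-127,255/13, 232/7,186,300,519, 616, 662,934, 966]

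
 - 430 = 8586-9016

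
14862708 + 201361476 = 216224184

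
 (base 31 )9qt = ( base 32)98c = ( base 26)e0k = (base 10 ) 9484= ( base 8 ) 22414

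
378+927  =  1305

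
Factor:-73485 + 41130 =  - 3^2*5^1 *719^1 = -32355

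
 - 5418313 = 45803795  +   - 51222108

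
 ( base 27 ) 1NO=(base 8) 2536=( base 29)1IB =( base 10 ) 1374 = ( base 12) 966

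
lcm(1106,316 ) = 2212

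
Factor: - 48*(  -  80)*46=176640 = 2^9*3^1 * 5^1*23^1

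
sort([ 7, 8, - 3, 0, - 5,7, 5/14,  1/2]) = [  -  5, - 3  ,  0, 5/14,1/2,7,7, 8]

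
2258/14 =161 + 2/7 = 161.29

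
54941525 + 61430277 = 116371802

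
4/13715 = 4/13715 = 0.00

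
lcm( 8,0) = 0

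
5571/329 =5571/329  =  16.93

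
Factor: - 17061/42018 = -121/298 = -2^( - 1)*11^2* 149^( - 1) 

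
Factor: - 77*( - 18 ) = 2^1*3^2*7^1*11^1 = 1386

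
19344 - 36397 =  - 17053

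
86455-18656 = 67799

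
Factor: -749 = - 7^1*107^1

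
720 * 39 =28080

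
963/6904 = 963/6904 = 0.14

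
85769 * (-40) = - 3430760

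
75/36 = 25/12 = 2.08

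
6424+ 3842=10266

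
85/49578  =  85/49578 = 0.00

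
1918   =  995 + 923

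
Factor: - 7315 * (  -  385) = 2816275 = 5^2* 7^2*  11^2*19^1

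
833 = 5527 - 4694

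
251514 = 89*2826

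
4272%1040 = 112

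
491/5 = 491/5  =  98.20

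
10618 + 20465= 31083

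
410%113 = 71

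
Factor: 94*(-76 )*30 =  - 2^4 * 3^1 * 5^1 * 19^1* 47^1=- 214320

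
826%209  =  199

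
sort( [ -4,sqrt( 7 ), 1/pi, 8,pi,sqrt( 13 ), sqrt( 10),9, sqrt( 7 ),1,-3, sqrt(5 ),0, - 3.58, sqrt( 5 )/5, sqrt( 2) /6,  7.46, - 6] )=[-6, - 4, - 3.58, - 3, 0, sqrt( 2 )/6, 1/pi, sqrt(5)/5,1, sqrt( 5 ), sqrt(7 ),sqrt( 7), pi,sqrt( 10 ), sqrt( 13 ), 7.46, 8,9]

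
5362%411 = 19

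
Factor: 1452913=7^1 * 11^1*18869^1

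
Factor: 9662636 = 2^2*47^1*103^1*499^1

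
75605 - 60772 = 14833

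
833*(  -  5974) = - 4976342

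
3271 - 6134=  - 2863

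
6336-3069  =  3267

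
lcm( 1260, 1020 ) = 21420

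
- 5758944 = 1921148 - 7680092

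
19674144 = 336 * 58554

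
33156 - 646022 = -612866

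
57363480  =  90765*632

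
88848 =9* 9872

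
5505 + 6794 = 12299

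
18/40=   9/20 = 0.45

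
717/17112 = 239/5704 = 0.04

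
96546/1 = 96546  =  96546.00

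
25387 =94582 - 69195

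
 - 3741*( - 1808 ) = 6763728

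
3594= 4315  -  721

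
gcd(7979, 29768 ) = 1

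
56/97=56/97 = 0.58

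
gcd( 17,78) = 1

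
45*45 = 2025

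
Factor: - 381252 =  - 2^2 *3^1*31771^1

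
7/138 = 7/138=0.05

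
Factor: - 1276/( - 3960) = 2^( - 1)*3^(-2) * 5^( - 1 )*29^1=29/90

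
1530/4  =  382 + 1/2 =382.50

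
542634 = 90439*6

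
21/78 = 7/26 = 0.27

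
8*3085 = 24680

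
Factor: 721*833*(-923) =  - 7^3*13^1*17^1*71^1  *  103^1 = - 554347339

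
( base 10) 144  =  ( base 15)99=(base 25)5j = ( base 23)66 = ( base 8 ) 220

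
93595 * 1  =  93595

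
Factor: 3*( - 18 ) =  - 2^1*3^3 =- 54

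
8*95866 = 766928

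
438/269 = 438/269 = 1.63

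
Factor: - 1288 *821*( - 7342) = 7763783216 = 2^4 * 7^1*23^1*821^1*3671^1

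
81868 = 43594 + 38274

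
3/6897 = 1/2299 = 0.00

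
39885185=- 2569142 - -42454327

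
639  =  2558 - 1919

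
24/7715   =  24/7715 = 0.00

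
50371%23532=3307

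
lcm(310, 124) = 620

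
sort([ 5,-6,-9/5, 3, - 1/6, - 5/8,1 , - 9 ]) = [ - 9, - 6, - 9/5 , - 5/8, - 1/6,1,3,5]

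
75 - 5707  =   -5632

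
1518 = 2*759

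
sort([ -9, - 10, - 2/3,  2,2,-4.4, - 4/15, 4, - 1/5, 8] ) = [-10, - 9, - 4.4, - 2/3, - 4/15,  -  1/5, 2 , 2,4,8 ]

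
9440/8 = 1180 = 1180.00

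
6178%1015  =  88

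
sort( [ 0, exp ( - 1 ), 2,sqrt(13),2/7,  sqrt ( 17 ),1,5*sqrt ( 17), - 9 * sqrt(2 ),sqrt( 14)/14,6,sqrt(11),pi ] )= [ - 9*sqrt( 2 ), 0,  sqrt( 14) /14,2/7, exp(  -  1), 1,  2,pi,sqrt(11 ),sqrt( 13 ),  sqrt( 17),6,5*sqrt(17) ] 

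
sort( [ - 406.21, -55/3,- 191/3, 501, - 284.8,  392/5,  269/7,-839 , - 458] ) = [-839, -458 ,-406.21, - 284.8,-191/3, - 55/3, 269/7,392/5 , 501] 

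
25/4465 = 5/893  =  0.01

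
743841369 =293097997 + 450743372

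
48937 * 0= 0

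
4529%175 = 154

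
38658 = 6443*6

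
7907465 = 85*93029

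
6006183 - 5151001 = 855182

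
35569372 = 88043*404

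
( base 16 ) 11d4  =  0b1000111010100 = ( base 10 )4564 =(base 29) 5cb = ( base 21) A77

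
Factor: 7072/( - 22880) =-17/55 =-5^( - 1)*11^( - 1 ) *17^1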